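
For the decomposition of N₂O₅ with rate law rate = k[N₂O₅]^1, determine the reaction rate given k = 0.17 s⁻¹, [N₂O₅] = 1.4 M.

0.238 M/s

Step 1: Identify the rate law: rate = k[N₂O₅]^1
Step 2: Substitute values: rate = 0.17 × (1.4)^1
Step 3: Calculate: rate = 0.17 × 1.4 = 0.238 M/s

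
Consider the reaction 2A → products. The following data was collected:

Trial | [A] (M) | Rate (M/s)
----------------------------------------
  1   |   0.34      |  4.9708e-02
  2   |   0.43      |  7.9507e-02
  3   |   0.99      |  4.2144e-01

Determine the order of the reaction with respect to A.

second order (2)

Step 1: Compare trials to find order n where rate₂/rate₁ = ([A]₂/[A]₁)^n
Step 2: rate₂/rate₁ = 7.9507e-02/4.9708e-02 = 1.599
Step 3: [A]₂/[A]₁ = 0.43/0.34 = 1.265
Step 4: n = ln(1.599)/ln(1.265) = 2.00 ≈ 2
Step 5: The reaction is second order in A.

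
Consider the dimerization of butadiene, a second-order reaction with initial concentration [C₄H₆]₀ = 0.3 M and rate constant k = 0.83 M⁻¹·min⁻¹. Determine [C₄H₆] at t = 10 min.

0.08596 M

Step 1: For a second-order reaction: 1/[C₄H₆] = 1/[C₄H₆]₀ + kt
Step 2: 1/[C₄H₆] = 1/0.3 + 0.83 × 10
Step 3: 1/[C₄H₆] = 3.333 + 8.3 = 11.63
Step 4: [C₄H₆] = 1/11.63 = 0.08596 M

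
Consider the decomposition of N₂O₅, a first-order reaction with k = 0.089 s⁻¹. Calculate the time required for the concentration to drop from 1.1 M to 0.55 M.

7.788 s

Step 1: For first-order: t = ln([N₂O₅]₀/[N₂O₅])/k
Step 2: t = ln(1.1/0.55)/0.089
Step 3: t = ln(2)/0.089
Step 4: t = 0.6931/0.089 = 7.788 s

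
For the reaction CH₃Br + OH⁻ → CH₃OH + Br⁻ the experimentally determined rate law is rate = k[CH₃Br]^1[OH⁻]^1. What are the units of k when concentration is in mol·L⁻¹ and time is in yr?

(mol·L⁻¹)⁻¹·yr⁻¹

Step 1: Overall order = 1 + 1 = 2.
Step 2: rate has units mol·L⁻¹·yr⁻¹; [CH₃Br]^1[OH⁻]^1 has units (mol·L⁻¹)^2.
Step 3: k = rate/([CH₃Br]^1[OH⁻]^1), so units of k = (mol·L⁻¹)^(1-2)·yr⁻¹ = (mol·L⁻¹)⁻¹·yr⁻¹.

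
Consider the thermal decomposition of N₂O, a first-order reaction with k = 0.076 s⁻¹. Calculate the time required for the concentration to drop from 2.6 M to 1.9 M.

4.127 s

Step 1: For first-order: t = ln([N₂O]₀/[N₂O])/k
Step 2: t = ln(2.6/1.9)/0.076
Step 3: t = ln(1.368)/0.076
Step 4: t = 0.3137/0.076 = 4.127 s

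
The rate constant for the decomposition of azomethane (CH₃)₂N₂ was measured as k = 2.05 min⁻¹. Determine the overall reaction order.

first order (1)

Step 1: The units of k for an nth-order reaction are (concentration)^(1-n)·(time)⁻¹.
Step 2: Here k has units min⁻¹, so the concentration exponent is 0.
Step 3: 1 - n = 0 ⇒ n = 1. The reaction is first order.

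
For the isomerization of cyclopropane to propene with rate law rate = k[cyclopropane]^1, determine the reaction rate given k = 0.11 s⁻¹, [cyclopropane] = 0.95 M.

0.1045 M/s

Step 1: Identify the rate law: rate = k[cyclopropane]^1
Step 2: Substitute values: rate = 0.11 × (0.95)^1
Step 3: Calculate: rate = 0.11 × 0.95 = 0.1045 M/s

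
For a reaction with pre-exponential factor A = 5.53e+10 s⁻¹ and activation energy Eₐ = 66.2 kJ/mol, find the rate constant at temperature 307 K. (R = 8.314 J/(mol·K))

3.01e-01 s⁻¹

Step 1: Use the Arrhenius equation: k = A × exp(-Eₐ/RT)
Step 2: Convert Eₐ to J/mol: 66.2 kJ/mol = 66200 J/mol
Step 3: Calculate the exponent: -Eₐ/(RT) = -66200/(8.314 × 307) = -25.93639
Step 4: k = 5.53e+10 × exp(-25.93639)
Step 5: k = 5.53e+10 × 5.44464e-12 = 3.0109e-01 s⁻¹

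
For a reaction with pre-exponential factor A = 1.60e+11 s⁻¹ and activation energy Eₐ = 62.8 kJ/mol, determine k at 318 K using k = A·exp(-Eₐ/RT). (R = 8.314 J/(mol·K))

7.73e+00 s⁻¹

Step 1: Use the Arrhenius equation: k = A × exp(-Eₐ/RT)
Step 2: Convert Eₐ to J/mol: 62.8 kJ/mol = 62800 J/mol
Step 3: Calculate the exponent: -Eₐ/(RT) = -62800/(8.314 × 318) = -23.75322
Step 4: k = 1.60e+11 × exp(-23.75322)
Step 5: k = 1.60e+11 × 4.83179e-11 = 7.7309e+00 s⁻¹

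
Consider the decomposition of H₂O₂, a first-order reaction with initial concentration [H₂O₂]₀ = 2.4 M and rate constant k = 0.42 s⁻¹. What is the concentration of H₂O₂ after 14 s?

0.006707 M

Step 1: For a first-order reaction: [H₂O₂] = [H₂O₂]₀ × e^(-kt)
Step 2: [H₂O₂] = 2.4 × e^(-0.42 × 14)
Step 3: [H₂O₂] = 2.4 × e^(-5.88)
Step 4: [H₂O₂] = 2.4 × 0.00279479 = 0.006707 M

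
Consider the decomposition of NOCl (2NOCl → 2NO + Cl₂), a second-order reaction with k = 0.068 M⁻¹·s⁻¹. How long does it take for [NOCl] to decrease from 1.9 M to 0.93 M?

8.073 s

Step 1: For second-order: t = (1/[NOCl] - 1/[NOCl]₀)/k
Step 2: t = (1/0.93 - 1/1.9)/0.068
Step 3: t = (1.075 - 0.5263)/0.068
Step 4: t = 0.549/0.068 = 8.073 s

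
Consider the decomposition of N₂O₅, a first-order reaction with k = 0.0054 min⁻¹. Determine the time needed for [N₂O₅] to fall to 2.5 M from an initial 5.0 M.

128.4 min

Step 1: For first-order: t = ln([N₂O₅]₀/[N₂O₅])/k
Step 2: t = ln(5.0/2.5)/0.0054
Step 3: t = ln(2)/0.0054
Step 4: t = 0.6931/0.0054 = 128.4 min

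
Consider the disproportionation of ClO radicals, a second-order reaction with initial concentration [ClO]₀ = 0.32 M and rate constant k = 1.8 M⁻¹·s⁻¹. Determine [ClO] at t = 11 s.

0.04362 M

Step 1: For a second-order reaction: 1/[ClO] = 1/[ClO]₀ + kt
Step 2: 1/[ClO] = 1/0.32 + 1.8 × 11
Step 3: 1/[ClO] = 3.125 + 19.8 = 22.93
Step 4: [ClO] = 1/22.93 = 0.04362 M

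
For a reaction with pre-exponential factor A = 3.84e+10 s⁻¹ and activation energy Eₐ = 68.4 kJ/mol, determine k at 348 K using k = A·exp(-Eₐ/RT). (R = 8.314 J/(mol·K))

2.08e+00 s⁻¹

Step 1: Use the Arrhenius equation: k = A × exp(-Eₐ/RT)
Step 2: Convert Eₐ to J/mol: 68.4 kJ/mol = 68400 J/mol
Step 3: Calculate the exponent: -Eₐ/(RT) = -68400/(8.314 × 348) = -23.64105
Step 4: k = 3.84e+10 × exp(-23.64105)
Step 5: k = 3.84e+10 × 5.40533e-11 = 2.0756e+00 s⁻¹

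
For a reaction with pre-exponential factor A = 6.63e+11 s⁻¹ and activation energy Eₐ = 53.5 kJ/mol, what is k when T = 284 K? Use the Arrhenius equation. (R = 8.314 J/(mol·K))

9.58e+01 s⁻¹

Step 1: Use the Arrhenius equation: k = A × exp(-Eₐ/RT)
Step 2: Convert Eₐ to J/mol: 53.5 kJ/mol = 53500 J/mol
Step 3: Calculate the exponent: -Eₐ/(RT) = -53500/(8.314 × 284) = -22.65820
Step 4: k = 6.63e+11 × exp(-22.65820)
Step 5: k = 6.63e+11 × 1.44434e-10 = 9.5760e+01 s⁻¹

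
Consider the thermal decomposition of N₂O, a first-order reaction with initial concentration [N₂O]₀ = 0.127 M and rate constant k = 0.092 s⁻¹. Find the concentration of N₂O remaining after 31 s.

0.007332 M

Step 1: For a first-order reaction: [N₂O] = [N₂O]₀ × e^(-kt)
Step 2: [N₂O] = 0.127 × e^(-0.092 × 31)
Step 3: [N₂O] = 0.127 × e^(-2.852)
Step 4: [N₂O] = 0.127 × 0.0577287 = 0.007332 M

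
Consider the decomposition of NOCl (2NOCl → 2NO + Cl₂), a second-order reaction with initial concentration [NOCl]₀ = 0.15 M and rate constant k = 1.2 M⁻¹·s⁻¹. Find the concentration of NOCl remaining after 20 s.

0.03261 M

Step 1: For a second-order reaction: 1/[NOCl] = 1/[NOCl]₀ + kt
Step 2: 1/[NOCl] = 1/0.15 + 1.2 × 20
Step 3: 1/[NOCl] = 6.667 + 24 = 30.67
Step 4: [NOCl] = 1/30.67 = 0.03261 M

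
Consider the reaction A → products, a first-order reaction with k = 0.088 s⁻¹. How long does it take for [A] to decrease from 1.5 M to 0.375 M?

15.75 s

Step 1: For first-order: t = ln([A]₀/[A])/k
Step 2: t = ln(1.5/0.375)/0.088
Step 3: t = ln(4)/0.088
Step 4: t = 1.386/0.088 = 15.75 s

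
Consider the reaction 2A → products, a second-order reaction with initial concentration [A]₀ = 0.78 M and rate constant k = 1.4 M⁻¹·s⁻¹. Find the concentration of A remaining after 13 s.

0.05133 M

Step 1: For a second-order reaction: 1/[A] = 1/[A]₀ + kt
Step 2: 1/[A] = 1/0.78 + 1.4 × 13
Step 3: 1/[A] = 1.282 + 18.2 = 19.48
Step 4: [A] = 1/19.48 = 0.05133 M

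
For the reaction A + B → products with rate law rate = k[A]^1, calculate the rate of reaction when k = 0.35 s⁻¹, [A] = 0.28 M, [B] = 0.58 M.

0.098 M/s

Step 1: The rate law is rate = k[A]^1
Step 2: Note that the rate does not depend on [B] (zero order in B).
Step 3: rate = 0.35 × (0.28)^1 = 0.098 M/s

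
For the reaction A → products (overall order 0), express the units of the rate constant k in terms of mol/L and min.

mol/L·min⁻¹

Step 1: For overall order n, rate = k × (concentration)^n.
Step 2: Rate has units mol/L·min⁻¹; concentration term has units (mol/L)^0.
Step 3: k = rate / (concentration)^n, so units of k = (mol/L)^(1-0)·min⁻¹ = mol/L·min⁻¹.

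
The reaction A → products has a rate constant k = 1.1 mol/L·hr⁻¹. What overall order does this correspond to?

zeroth order (0)

Step 1: The units of k for an nth-order reaction are (concentration)^(1-n)·(time)⁻¹.
Step 2: Here k has units mol/L·hr⁻¹, so the concentration exponent is 1.
Step 3: 1 - n = 1 ⇒ n = 0. The reaction is zeroth order.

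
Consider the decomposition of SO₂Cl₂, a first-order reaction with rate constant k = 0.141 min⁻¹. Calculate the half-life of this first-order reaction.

4.916 min

Step 1: For a first-order reaction, t₁/₂ = ln(2)/k
Step 2: t₁/₂ = ln(2)/0.141
Step 3: t₁/₂ = 0.6931/0.141 = 4.916 min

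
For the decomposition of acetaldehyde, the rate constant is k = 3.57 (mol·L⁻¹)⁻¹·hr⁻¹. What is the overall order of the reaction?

second order (2)

Step 1: The units of k for an nth-order reaction are (concentration)^(1-n)·(time)⁻¹.
Step 2: Here k has units (mol·L⁻¹)⁻¹·hr⁻¹, so the concentration exponent is -1.
Step 3: 1 - n = -1 ⇒ n = 2. The reaction is second order.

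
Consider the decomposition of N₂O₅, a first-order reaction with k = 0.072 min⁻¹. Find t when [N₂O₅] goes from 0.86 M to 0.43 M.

9.627 min

Step 1: For first-order: t = ln([N₂O₅]₀/[N₂O₅])/k
Step 2: t = ln(0.86/0.43)/0.072
Step 3: t = ln(2)/0.072
Step 4: t = 0.6931/0.072 = 9.627 min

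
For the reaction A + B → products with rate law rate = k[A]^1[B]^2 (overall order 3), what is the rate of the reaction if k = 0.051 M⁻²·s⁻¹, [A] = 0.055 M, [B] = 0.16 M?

7.181e-05 M/s

Step 1: The rate law is rate = k[A]^1[B]^2, overall order = 1+2 = 3
Step 2: Substitute values: rate = 0.051 × (0.055)^1 × (0.16)^2
Step 3: rate = 0.051 × 0.055 × 0.0256 = 7.1808e-05 M/s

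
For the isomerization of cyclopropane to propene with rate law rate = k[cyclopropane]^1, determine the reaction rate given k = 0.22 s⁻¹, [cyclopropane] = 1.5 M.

0.33 M/s

Step 1: Identify the rate law: rate = k[cyclopropane]^1
Step 2: Substitute values: rate = 0.22 × (1.5)^1
Step 3: Calculate: rate = 0.22 × 1.5 = 0.33 M/s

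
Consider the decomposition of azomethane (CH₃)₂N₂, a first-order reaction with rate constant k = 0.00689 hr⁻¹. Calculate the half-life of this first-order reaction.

100.6 hr

Step 1: For a first-order reaction, t₁/₂ = ln(2)/k
Step 2: t₁/₂ = ln(2)/0.00689
Step 3: t₁/₂ = 0.6931/0.00689 = 100.6 hr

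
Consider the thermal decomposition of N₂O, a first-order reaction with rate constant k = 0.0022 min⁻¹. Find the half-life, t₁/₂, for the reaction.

315.1 min

Step 1: For a first-order reaction, t₁/₂ = ln(2)/k
Step 2: t₁/₂ = ln(2)/0.0022
Step 3: t₁/₂ = 0.6931/0.0022 = 315.1 min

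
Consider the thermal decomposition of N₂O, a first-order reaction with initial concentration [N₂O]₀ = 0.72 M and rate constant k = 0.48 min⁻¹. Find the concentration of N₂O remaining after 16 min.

0.0003326 M

Step 1: For a first-order reaction: [N₂O] = [N₂O]₀ × e^(-kt)
Step 2: [N₂O] = 0.72 × e^(-0.48 × 16)
Step 3: [N₂O] = 0.72 × e^(-7.68)
Step 4: [N₂O] = 0.72 × 0.000461975 = 0.0003326 M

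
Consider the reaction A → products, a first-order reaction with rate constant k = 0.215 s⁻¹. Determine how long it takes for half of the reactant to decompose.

3.224 s

Step 1: For a first-order reaction, t₁/₂ = ln(2)/k
Step 2: t₁/₂ = ln(2)/0.215
Step 3: t₁/₂ = 0.6931/0.215 = 3.224 s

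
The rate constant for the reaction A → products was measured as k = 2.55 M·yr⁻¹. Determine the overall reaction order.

zeroth order (0)

Step 1: The units of k for an nth-order reaction are (concentration)^(1-n)·(time)⁻¹.
Step 2: Here k has units M·yr⁻¹, so the concentration exponent is 1.
Step 3: 1 - n = 1 ⇒ n = 0. The reaction is zeroth order.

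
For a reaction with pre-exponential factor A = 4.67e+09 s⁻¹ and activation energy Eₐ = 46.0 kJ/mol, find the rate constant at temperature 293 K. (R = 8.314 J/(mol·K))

2.94e+01 s⁻¹

Step 1: Use the Arrhenius equation: k = A × exp(-Eₐ/RT)
Step 2: Convert Eₐ to J/mol: 46.0 kJ/mol = 46000 J/mol
Step 3: Calculate the exponent: -Eₐ/(RT) = -46000/(8.314 × 293) = -18.88340
Step 4: k = 4.67e+09 × exp(-18.88340)
Step 5: k = 4.67e+09 × 6.29569e-09 = 2.9401e+01 s⁻¹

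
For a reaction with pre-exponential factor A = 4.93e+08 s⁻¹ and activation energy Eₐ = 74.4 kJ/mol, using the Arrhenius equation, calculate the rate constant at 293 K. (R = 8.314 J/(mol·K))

2.68e-05 s⁻¹

Step 1: Use the Arrhenius equation: k = A × exp(-Eₐ/RT)
Step 2: Convert Eₐ to J/mol: 74.4 kJ/mol = 74400 J/mol
Step 3: Calculate the exponent: -Eₐ/(RT) = -74400/(8.314 × 293) = -30.54185
Step 4: k = 4.93e+08 × exp(-30.54185)
Step 5: k = 4.93e+08 × 5.44306e-14 = 2.6834e-05 s⁻¹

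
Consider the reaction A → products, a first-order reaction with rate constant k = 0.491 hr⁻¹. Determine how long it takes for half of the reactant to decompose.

1.412 hr

Step 1: For a first-order reaction, t₁/₂ = ln(2)/k
Step 2: t₁/₂ = ln(2)/0.491
Step 3: t₁/₂ = 0.6931/0.491 = 1.412 hr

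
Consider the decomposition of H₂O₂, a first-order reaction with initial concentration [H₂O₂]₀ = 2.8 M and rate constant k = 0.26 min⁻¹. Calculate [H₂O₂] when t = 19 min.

0.02003 M

Step 1: For a first-order reaction: [H₂O₂] = [H₂O₂]₀ × e^(-kt)
Step 2: [H₂O₂] = 2.8 × e^(-0.26 × 19)
Step 3: [H₂O₂] = 2.8 × e^(-4.94)
Step 4: [H₂O₂] = 2.8 × 0.0071546 = 0.02003 M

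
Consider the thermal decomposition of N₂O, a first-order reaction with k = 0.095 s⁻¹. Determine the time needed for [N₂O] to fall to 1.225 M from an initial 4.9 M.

14.59 s

Step 1: For first-order: t = ln([N₂O]₀/[N₂O])/k
Step 2: t = ln(4.9/1.225)/0.095
Step 3: t = ln(4)/0.095
Step 4: t = 1.386/0.095 = 14.59 s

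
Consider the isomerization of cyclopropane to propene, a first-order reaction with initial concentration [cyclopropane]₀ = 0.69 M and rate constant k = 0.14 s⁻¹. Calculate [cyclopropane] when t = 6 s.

0.2979 M

Step 1: For a first-order reaction: [cyclopropane] = [cyclopropane]₀ × e^(-kt)
Step 2: [cyclopropane] = 0.69 × e^(-0.14 × 6)
Step 3: [cyclopropane] = 0.69 × e^(-0.84)
Step 4: [cyclopropane] = 0.69 × 0.431711 = 0.2979 M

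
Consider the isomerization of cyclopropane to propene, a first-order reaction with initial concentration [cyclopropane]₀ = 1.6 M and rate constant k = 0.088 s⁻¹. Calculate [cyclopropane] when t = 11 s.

0.6077 M

Step 1: For a first-order reaction: [cyclopropane] = [cyclopropane]₀ × e^(-kt)
Step 2: [cyclopropane] = 1.6 × e^(-0.088 × 11)
Step 3: [cyclopropane] = 1.6 × e^(-0.968)
Step 4: [cyclopropane] = 1.6 × 0.379842 = 0.6077 M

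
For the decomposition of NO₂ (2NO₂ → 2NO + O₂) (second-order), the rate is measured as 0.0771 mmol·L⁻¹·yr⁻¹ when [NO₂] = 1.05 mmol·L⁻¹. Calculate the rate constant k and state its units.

0.06993 (mmol·L⁻¹)⁻¹·yr⁻¹

Step 1: rate = k[NO₂]^2, so k = rate / [NO₂]^2.
Step 2: k = 0.0771 / (1.05)^2 = 0.0771 / 1.103.
Step 3: k = 0.06993 (mmol·L⁻¹)⁻¹·yr⁻¹.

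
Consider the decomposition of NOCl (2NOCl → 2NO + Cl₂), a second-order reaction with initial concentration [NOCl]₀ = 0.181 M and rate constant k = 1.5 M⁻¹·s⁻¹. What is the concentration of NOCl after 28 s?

0.02104 M

Step 1: For a second-order reaction: 1/[NOCl] = 1/[NOCl]₀ + kt
Step 2: 1/[NOCl] = 1/0.181 + 1.5 × 28
Step 3: 1/[NOCl] = 5.525 + 42 = 47.52
Step 4: [NOCl] = 1/47.52 = 0.02104 M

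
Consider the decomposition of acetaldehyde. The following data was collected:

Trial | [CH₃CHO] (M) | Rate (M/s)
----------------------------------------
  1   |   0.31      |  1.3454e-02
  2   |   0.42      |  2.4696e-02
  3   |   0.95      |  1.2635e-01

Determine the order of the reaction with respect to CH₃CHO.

second order (2)

Step 1: Compare trials to find order n where rate₂/rate₁ = ([CH₃CHO]₂/[CH₃CHO]₁)^n
Step 2: rate₂/rate₁ = 2.4696e-02/1.3454e-02 = 1.836
Step 3: [CH₃CHO]₂/[CH₃CHO]₁ = 0.42/0.31 = 1.355
Step 4: n = ln(1.836)/ln(1.355) = 2.00 ≈ 2
Step 5: The reaction is second order in CH₃CHO.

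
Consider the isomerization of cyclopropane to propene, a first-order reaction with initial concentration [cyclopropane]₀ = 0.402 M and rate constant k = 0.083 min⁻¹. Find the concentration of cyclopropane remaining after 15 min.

0.1158 M

Step 1: For a first-order reaction: [cyclopropane] = [cyclopropane]₀ × e^(-kt)
Step 2: [cyclopropane] = 0.402 × e^(-0.083 × 15)
Step 3: [cyclopropane] = 0.402 × e^(-1.245)
Step 4: [cyclopropane] = 0.402 × 0.287941 = 0.1158 M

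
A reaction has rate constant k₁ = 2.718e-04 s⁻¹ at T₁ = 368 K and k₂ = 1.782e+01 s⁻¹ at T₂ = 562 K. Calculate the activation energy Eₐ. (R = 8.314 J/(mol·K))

98.3 kJ/mol

Step 1: Use the two-temperature Arrhenius form: ln(k₂/k₁) = -Eₐ/R × (1/T₂ - 1/T₁)
Step 2: ln(k₂/k₁) = ln(1.782e+01/2.718e-04) = ln(65562.9) = 11.0908
Step 3: 1/T₂ - 1/T₁ = 1/562 - 1/368 = -9.380319e-04 K⁻¹
Step 4: Eₐ = -R × ln(k₂/k₁) / (1/T₂ - 1/T₁) = -8.314 × 11.0908 / -9.380319e-04
Step 5: Eₐ = 9.8300e+04 J/mol = 98.3 kJ/mol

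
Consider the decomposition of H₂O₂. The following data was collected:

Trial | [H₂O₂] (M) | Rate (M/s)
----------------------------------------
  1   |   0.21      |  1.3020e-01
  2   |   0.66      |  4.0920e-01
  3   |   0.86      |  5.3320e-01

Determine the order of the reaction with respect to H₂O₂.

first order (1)

Step 1: Compare trials to find order n where rate₂/rate₁ = ([H₂O₂]₂/[H₂O₂]₁)^n
Step 2: rate₂/rate₁ = 4.0920e-01/1.3020e-01 = 3.143
Step 3: [H₂O₂]₂/[H₂O₂]₁ = 0.66/0.21 = 3.143
Step 4: n = ln(3.143)/ln(3.143) = 1.00 ≈ 1
Step 5: The reaction is first order in H₂O₂.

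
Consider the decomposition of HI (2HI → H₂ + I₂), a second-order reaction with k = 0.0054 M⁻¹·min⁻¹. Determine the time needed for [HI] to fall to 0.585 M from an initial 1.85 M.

216.5 min

Step 1: For second-order: t = (1/[HI] - 1/[HI]₀)/k
Step 2: t = (1/0.585 - 1/1.85)/0.0054
Step 3: t = (1.709 - 0.5405)/0.0054
Step 4: t = 1.169/0.0054 = 216.5 min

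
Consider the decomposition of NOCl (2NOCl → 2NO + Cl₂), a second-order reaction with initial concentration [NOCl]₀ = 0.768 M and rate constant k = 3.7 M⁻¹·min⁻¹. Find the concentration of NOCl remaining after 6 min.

0.04255 M

Step 1: For a second-order reaction: 1/[NOCl] = 1/[NOCl]₀ + kt
Step 2: 1/[NOCl] = 1/0.768 + 3.7 × 6
Step 3: 1/[NOCl] = 1.302 + 22.2 = 23.5
Step 4: [NOCl] = 1/23.5 = 0.04255 M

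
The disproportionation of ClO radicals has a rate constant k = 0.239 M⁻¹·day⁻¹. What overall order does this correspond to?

second order (2)

Step 1: The units of k for an nth-order reaction are (concentration)^(1-n)·(time)⁻¹.
Step 2: Here k has units M⁻¹·day⁻¹, so the concentration exponent is -1.
Step 3: 1 - n = -1 ⇒ n = 2. The reaction is second order.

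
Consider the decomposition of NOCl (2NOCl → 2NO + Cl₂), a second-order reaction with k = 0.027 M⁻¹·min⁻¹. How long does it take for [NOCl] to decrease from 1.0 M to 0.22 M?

131.3 min

Step 1: For second-order: t = (1/[NOCl] - 1/[NOCl]₀)/k
Step 2: t = (1/0.22 - 1/1.0)/0.027
Step 3: t = (4.545 - 1)/0.027
Step 4: t = 3.545/0.027 = 131.3 min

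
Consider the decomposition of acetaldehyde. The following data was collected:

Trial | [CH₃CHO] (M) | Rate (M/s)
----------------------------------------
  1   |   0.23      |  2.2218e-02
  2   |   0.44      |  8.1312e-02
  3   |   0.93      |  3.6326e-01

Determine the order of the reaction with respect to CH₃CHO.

second order (2)

Step 1: Compare trials to find order n where rate₂/rate₁ = ([CH₃CHO]₂/[CH₃CHO]₁)^n
Step 2: rate₂/rate₁ = 8.1312e-02/2.2218e-02 = 3.66
Step 3: [CH₃CHO]₂/[CH₃CHO]₁ = 0.44/0.23 = 1.913
Step 4: n = ln(3.66)/ln(1.913) = 2.00 ≈ 2
Step 5: The reaction is second order in CH₃CHO.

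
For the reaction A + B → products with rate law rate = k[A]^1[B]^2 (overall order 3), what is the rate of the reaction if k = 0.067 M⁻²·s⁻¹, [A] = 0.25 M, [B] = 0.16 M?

0.0004288 M/s

Step 1: The rate law is rate = k[A]^1[B]^2, overall order = 1+2 = 3
Step 2: Substitute values: rate = 0.067 × (0.25)^1 × (0.16)^2
Step 3: rate = 0.067 × 0.25 × 0.0256 = 0.0004288 M/s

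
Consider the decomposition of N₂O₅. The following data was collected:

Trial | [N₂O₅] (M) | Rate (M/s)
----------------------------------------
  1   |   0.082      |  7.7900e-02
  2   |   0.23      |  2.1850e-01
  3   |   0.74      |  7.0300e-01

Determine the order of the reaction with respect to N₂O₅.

first order (1)

Step 1: Compare trials to find order n where rate₂/rate₁ = ([N₂O₅]₂/[N₂O₅]₁)^n
Step 2: rate₂/rate₁ = 2.1850e-01/7.7900e-02 = 2.805
Step 3: [N₂O₅]₂/[N₂O₅]₁ = 0.23/0.082 = 2.805
Step 4: n = ln(2.805)/ln(2.805) = 1.00 ≈ 1
Step 5: The reaction is first order in N₂O₅.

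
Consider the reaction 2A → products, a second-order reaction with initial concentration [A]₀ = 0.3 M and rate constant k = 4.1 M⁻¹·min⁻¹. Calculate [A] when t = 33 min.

0.007213 M

Step 1: For a second-order reaction: 1/[A] = 1/[A]₀ + kt
Step 2: 1/[A] = 1/0.3 + 4.1 × 33
Step 3: 1/[A] = 3.333 + 135.3 = 138.6
Step 4: [A] = 1/138.6 = 0.007213 M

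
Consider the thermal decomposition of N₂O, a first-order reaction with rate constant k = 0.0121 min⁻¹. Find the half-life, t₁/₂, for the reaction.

57.28 min

Step 1: For a first-order reaction, t₁/₂ = ln(2)/k
Step 2: t₁/₂ = ln(2)/0.0121
Step 3: t₁/₂ = 0.6931/0.0121 = 57.28 min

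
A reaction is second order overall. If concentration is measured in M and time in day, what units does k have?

M⁻¹·day⁻¹

Step 1: For overall order n, rate = k × (concentration)^n.
Step 2: Rate has units M·day⁻¹; concentration term has units M^2.
Step 3: k = rate / (concentration)^n, so units of k = M^(1-2)·day⁻¹ = M⁻¹·day⁻¹.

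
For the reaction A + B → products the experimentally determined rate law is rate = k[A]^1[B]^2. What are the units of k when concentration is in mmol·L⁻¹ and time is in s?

(mmol·L⁻¹)⁻²·s⁻¹

Step 1: Overall order = 1 + 2 = 3.
Step 2: rate has units mmol·L⁻¹·s⁻¹; [A]^1[B]^2 has units (mmol·L⁻¹)^3.
Step 3: k = rate/([A]^1[B]^2), so units of k = (mmol·L⁻¹)^(1-3)·s⁻¹ = (mmol·L⁻¹)⁻²·s⁻¹.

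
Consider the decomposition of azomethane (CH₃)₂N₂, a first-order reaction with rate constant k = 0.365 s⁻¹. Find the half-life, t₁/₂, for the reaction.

1.899 s

Step 1: For a first-order reaction, t₁/₂ = ln(2)/k
Step 2: t₁/₂ = ln(2)/0.365
Step 3: t₁/₂ = 0.6931/0.365 = 1.899 s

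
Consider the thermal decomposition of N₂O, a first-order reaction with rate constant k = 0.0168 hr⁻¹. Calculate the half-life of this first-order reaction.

41.26 hr

Step 1: For a first-order reaction, t₁/₂ = ln(2)/k
Step 2: t₁/₂ = ln(2)/0.0168
Step 3: t₁/₂ = 0.6931/0.0168 = 41.26 hr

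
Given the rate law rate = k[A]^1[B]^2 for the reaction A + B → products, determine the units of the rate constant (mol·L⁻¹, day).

(mol·L⁻¹)⁻²·day⁻¹

Step 1: Overall order = 1 + 2 = 3.
Step 2: rate has units mol·L⁻¹·day⁻¹; [A]^1[B]^2 has units (mol·L⁻¹)^3.
Step 3: k = rate/([A]^1[B]^2), so units of k = (mol·L⁻¹)^(1-3)·day⁻¹ = (mol·L⁻¹)⁻²·day⁻¹.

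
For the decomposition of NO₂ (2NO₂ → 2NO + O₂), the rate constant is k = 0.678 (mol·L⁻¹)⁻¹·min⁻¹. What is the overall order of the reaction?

second order (2)

Step 1: The units of k for an nth-order reaction are (concentration)^(1-n)·(time)⁻¹.
Step 2: Here k has units (mol·L⁻¹)⁻¹·min⁻¹, so the concentration exponent is -1.
Step 3: 1 - n = -1 ⇒ n = 2. The reaction is second order.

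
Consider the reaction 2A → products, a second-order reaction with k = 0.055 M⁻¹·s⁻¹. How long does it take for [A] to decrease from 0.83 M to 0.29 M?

40.79 s

Step 1: For second-order: t = (1/[A] - 1/[A]₀)/k
Step 2: t = (1/0.29 - 1/0.83)/0.055
Step 3: t = (3.448 - 1.205)/0.055
Step 4: t = 2.243/0.055 = 40.79 s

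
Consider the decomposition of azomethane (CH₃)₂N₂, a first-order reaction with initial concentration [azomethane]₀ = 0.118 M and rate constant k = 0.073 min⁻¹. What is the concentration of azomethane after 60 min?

0.001478 M

Step 1: For a first-order reaction: [azomethane] = [azomethane]₀ × e^(-kt)
Step 2: [azomethane] = 0.118 × e^(-0.073 × 60)
Step 3: [azomethane] = 0.118 × e^(-4.38)
Step 4: [azomethane] = 0.118 × 0.0125254 = 0.001478 M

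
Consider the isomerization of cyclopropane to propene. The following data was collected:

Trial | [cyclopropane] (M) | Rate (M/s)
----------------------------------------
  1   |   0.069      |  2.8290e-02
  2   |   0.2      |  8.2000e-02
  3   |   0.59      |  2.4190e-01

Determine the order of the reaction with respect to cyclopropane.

first order (1)

Step 1: Compare trials to find order n where rate₂/rate₁ = ([cyclopropane]₂/[cyclopropane]₁)^n
Step 2: rate₂/rate₁ = 8.2000e-02/2.8290e-02 = 2.899
Step 3: [cyclopropane]₂/[cyclopropane]₁ = 0.2/0.069 = 2.899
Step 4: n = ln(2.899)/ln(2.899) = 1.00 ≈ 1
Step 5: The reaction is first order in cyclopropane.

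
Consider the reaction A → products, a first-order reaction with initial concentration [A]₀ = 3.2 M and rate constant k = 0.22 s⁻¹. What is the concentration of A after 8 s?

0.5505 M

Step 1: For a first-order reaction: [A] = [A]₀ × e^(-kt)
Step 2: [A] = 3.2 × e^(-0.22 × 8)
Step 3: [A] = 3.2 × e^(-1.76)
Step 4: [A] = 3.2 × 0.172045 = 0.5505 M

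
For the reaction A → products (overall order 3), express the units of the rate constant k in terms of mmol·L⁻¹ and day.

(mmol·L⁻¹)⁻²·day⁻¹

Step 1: For overall order n, rate = k × (concentration)^n.
Step 2: Rate has units mmol·L⁻¹·day⁻¹; concentration term has units (mmol·L⁻¹)^3.
Step 3: k = rate / (concentration)^n, so units of k = (mmol·L⁻¹)^(1-3)·day⁻¹ = (mmol·L⁻¹)⁻²·day⁻¹.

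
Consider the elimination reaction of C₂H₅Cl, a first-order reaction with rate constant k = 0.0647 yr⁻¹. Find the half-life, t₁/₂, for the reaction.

10.71 yr

Step 1: For a first-order reaction, t₁/₂ = ln(2)/k
Step 2: t₁/₂ = ln(2)/0.0647
Step 3: t₁/₂ = 0.6931/0.0647 = 10.71 yr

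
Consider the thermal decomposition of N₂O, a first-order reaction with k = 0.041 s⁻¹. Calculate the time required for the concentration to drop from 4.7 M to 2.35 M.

16.91 s

Step 1: For first-order: t = ln([N₂O]₀/[N₂O])/k
Step 2: t = ln(4.7/2.35)/0.041
Step 3: t = ln(2)/0.041
Step 4: t = 0.6931/0.041 = 16.91 s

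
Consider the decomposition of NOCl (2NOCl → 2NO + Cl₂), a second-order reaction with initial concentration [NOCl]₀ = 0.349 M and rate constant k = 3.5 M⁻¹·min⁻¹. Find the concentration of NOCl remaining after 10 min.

0.02641 M

Step 1: For a second-order reaction: 1/[NOCl] = 1/[NOCl]₀ + kt
Step 2: 1/[NOCl] = 1/0.349 + 3.5 × 10
Step 3: 1/[NOCl] = 2.865 + 35 = 37.87
Step 4: [NOCl] = 1/37.87 = 0.02641 M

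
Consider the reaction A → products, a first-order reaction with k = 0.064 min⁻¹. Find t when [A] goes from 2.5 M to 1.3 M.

10.22 min

Step 1: For first-order: t = ln([A]₀/[A])/k
Step 2: t = ln(2.5/1.3)/0.064
Step 3: t = ln(1.923)/0.064
Step 4: t = 0.6539/0.064 = 10.22 min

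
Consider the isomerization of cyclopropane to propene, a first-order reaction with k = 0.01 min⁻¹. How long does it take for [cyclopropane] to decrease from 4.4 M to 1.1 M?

138.6 min

Step 1: For first-order: t = ln([cyclopropane]₀/[cyclopropane])/k
Step 2: t = ln(4.4/1.1)/0.01
Step 3: t = ln(4)/0.01
Step 4: t = 1.386/0.01 = 138.6 min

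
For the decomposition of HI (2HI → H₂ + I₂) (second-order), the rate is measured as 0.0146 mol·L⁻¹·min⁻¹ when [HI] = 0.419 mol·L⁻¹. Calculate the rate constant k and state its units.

0.08316 (mol·L⁻¹)⁻¹·min⁻¹

Step 1: rate = k[HI]^2, so k = rate / [HI]^2.
Step 2: k = 0.0146 / (0.419)^2 = 0.0146 / 0.1756.
Step 3: k = 0.08316 (mol·L⁻¹)⁻¹·min⁻¹.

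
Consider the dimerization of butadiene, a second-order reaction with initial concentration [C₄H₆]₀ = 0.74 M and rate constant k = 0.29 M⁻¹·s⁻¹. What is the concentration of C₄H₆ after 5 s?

0.357 M

Step 1: For a second-order reaction: 1/[C₄H₆] = 1/[C₄H₆]₀ + kt
Step 2: 1/[C₄H₆] = 1/0.74 + 0.29 × 5
Step 3: 1/[C₄H₆] = 1.351 + 1.45 = 2.801
Step 4: [C₄H₆] = 1/2.801 = 0.357 M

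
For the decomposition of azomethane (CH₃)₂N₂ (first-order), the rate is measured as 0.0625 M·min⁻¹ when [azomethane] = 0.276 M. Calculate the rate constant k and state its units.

0.2264 min⁻¹

Step 1: rate = k[azomethane]^1, so k = rate / [azomethane]^1.
Step 2: k = 0.0625 / (0.276)^1 = 0.0625 / 0.276.
Step 3: k = 0.2264 min⁻¹.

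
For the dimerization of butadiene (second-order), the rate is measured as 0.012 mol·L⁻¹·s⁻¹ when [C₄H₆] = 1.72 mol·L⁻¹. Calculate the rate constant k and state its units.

0.004056 (mol·L⁻¹)⁻¹·s⁻¹

Step 1: rate = k[C₄H₆]^2, so k = rate / [C₄H₆]^2.
Step 2: k = 0.012 / (1.72)^2 = 0.012 / 2.958.
Step 3: k = 0.004056 (mol·L⁻¹)⁻¹·s⁻¹.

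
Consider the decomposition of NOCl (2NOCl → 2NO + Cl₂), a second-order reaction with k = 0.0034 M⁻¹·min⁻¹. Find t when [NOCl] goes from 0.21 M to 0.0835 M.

2122 min

Step 1: For second-order: t = (1/[NOCl] - 1/[NOCl]₀)/k
Step 2: t = (1/0.0835 - 1/0.21)/0.0034
Step 3: t = (11.98 - 4.762)/0.0034
Step 4: t = 7.214/0.0034 = 2122 min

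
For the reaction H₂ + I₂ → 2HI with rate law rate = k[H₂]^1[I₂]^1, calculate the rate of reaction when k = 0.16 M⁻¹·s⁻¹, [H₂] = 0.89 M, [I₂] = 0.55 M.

0.07832 M/s

Step 1: The rate law is rate = k[H₂]^1[I₂]^1
Step 2: Substitute: rate = 0.16 × (0.89)^1 × (0.55)^1
Step 3: rate = 0.16 × 0.89 × 0.55 = 0.07832 M/s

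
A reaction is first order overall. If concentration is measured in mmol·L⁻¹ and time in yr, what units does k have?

yr⁻¹

Step 1: For overall order n, rate = k × (concentration)^n.
Step 2: Rate has units mmol·L⁻¹·yr⁻¹; concentration term has units (mmol·L⁻¹)^1.
Step 3: k = rate / (concentration)^n, so units of k = (mmol·L⁻¹)^(1-1)·yr⁻¹ = yr⁻¹.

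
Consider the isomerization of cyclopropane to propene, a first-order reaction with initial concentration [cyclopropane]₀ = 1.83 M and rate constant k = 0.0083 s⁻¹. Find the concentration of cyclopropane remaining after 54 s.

1.169 M

Step 1: For a first-order reaction: [cyclopropane] = [cyclopropane]₀ × e^(-kt)
Step 2: [cyclopropane] = 1.83 × e^(-0.0083 × 54)
Step 3: [cyclopropane] = 1.83 × e^(-0.4482)
Step 4: [cyclopropane] = 1.83 × 0.638777 = 1.169 M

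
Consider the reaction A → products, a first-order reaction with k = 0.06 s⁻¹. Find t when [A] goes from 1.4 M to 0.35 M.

23.1 s

Step 1: For first-order: t = ln([A]₀/[A])/k
Step 2: t = ln(1.4/0.35)/0.06
Step 3: t = ln(4)/0.06
Step 4: t = 1.386/0.06 = 23.1 s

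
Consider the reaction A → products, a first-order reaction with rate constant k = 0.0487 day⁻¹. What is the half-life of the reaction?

14.23 day

Step 1: For a first-order reaction, t₁/₂ = ln(2)/k
Step 2: t₁/₂ = ln(2)/0.0487
Step 3: t₁/₂ = 0.6931/0.0487 = 14.23 day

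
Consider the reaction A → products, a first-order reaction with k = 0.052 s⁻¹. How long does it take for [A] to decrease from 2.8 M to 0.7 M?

26.66 s

Step 1: For first-order: t = ln([A]₀/[A])/k
Step 2: t = ln(2.8/0.7)/0.052
Step 3: t = ln(4)/0.052
Step 4: t = 1.386/0.052 = 26.66 s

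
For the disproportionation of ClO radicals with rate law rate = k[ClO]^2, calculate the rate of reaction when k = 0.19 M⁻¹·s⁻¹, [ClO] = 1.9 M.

0.6859 M/s

Step 1: Identify the rate law: rate = k[ClO]^2
Step 2: Substitute values: rate = 0.19 × (1.9)^2
Step 3: Calculate: rate = 0.19 × 3.61 = 0.6859 M/s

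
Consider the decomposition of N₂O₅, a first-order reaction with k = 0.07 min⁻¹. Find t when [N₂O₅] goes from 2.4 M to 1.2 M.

9.902 min

Step 1: For first-order: t = ln([N₂O₅]₀/[N₂O₅])/k
Step 2: t = ln(2.4/1.2)/0.07
Step 3: t = ln(2)/0.07
Step 4: t = 0.6931/0.07 = 9.902 min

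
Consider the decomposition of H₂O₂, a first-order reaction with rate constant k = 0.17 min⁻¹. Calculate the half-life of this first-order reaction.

4.077 min

Step 1: For a first-order reaction, t₁/₂ = ln(2)/k
Step 2: t₁/₂ = ln(2)/0.17
Step 3: t₁/₂ = 0.6931/0.17 = 4.077 min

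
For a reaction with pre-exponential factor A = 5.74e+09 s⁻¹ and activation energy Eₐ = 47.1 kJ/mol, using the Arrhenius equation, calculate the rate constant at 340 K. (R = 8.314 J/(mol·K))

3.33e+02 s⁻¹

Step 1: Use the Arrhenius equation: k = A × exp(-Eₐ/RT)
Step 2: Convert Eₐ to J/mol: 47.1 kJ/mol = 47100 J/mol
Step 3: Calculate the exponent: -Eₐ/(RT) = -47100/(8.314 × 340) = -16.66219
Step 4: k = 5.74e+09 × exp(-16.66219)
Step 5: k = 5.74e+09 × 5.80367e-08 = 3.3313e+02 s⁻¹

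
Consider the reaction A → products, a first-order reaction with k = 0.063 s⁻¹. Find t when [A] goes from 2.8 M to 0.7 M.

22 s

Step 1: For first-order: t = ln([A]₀/[A])/k
Step 2: t = ln(2.8/0.7)/0.063
Step 3: t = ln(4)/0.063
Step 4: t = 1.386/0.063 = 22 s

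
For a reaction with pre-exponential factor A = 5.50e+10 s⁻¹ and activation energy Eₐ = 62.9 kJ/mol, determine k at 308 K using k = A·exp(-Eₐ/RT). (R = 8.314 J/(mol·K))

1.18e+00 s⁻¹

Step 1: Use the Arrhenius equation: k = A × exp(-Eₐ/RT)
Step 2: Convert Eₐ to J/mol: 62.9 kJ/mol = 62900 J/mol
Step 3: Calculate the exponent: -Eₐ/(RT) = -62900/(8.314 × 308) = -24.56348
Step 4: k = 5.50e+10 × exp(-24.56348)
Step 5: k = 5.50e+10 × 2.14890e-11 = 1.1819e+00 s⁻¹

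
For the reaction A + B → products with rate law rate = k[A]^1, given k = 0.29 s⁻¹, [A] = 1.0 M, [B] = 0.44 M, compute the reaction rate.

0.29 M/s

Step 1: The rate law is rate = k[A]^1
Step 2: Note that the rate does not depend on [B] (zero order in B).
Step 3: rate = 0.29 × (1.0)^1 = 0.29 M/s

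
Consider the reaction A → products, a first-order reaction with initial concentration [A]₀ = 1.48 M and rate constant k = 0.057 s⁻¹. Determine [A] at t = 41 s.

0.143 M

Step 1: For a first-order reaction: [A] = [A]₀ × e^(-kt)
Step 2: [A] = 1.48 × e^(-0.057 × 41)
Step 3: [A] = 1.48 × e^(-2.337)
Step 4: [A] = 1.48 × 0.0966171 = 0.143 M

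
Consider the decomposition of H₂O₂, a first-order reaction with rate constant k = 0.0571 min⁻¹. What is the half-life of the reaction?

12.14 min

Step 1: For a first-order reaction, t₁/₂ = ln(2)/k
Step 2: t₁/₂ = ln(2)/0.0571
Step 3: t₁/₂ = 0.6931/0.0571 = 12.14 min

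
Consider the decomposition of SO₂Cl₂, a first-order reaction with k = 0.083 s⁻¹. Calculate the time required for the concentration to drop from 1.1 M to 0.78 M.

4.142 s

Step 1: For first-order: t = ln([SO₂Cl₂]₀/[SO₂Cl₂])/k
Step 2: t = ln(1.1/0.78)/0.083
Step 3: t = ln(1.41)/0.083
Step 4: t = 0.3438/0.083 = 4.142 s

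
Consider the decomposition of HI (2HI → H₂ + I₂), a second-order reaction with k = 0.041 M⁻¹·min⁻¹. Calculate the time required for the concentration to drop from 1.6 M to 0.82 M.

14.5 min

Step 1: For second-order: t = (1/[HI] - 1/[HI]₀)/k
Step 2: t = (1/0.82 - 1/1.6)/0.041
Step 3: t = (1.22 - 0.625)/0.041
Step 4: t = 0.5945/0.041 = 14.5 min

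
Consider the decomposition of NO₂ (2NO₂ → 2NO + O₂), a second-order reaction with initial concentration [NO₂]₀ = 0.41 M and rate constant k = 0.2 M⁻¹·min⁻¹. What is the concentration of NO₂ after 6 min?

0.2748 M

Step 1: For a second-order reaction: 1/[NO₂] = 1/[NO₂]₀ + kt
Step 2: 1/[NO₂] = 1/0.41 + 0.2 × 6
Step 3: 1/[NO₂] = 2.439 + 1.2 = 3.639
Step 4: [NO₂] = 1/3.639 = 0.2748 M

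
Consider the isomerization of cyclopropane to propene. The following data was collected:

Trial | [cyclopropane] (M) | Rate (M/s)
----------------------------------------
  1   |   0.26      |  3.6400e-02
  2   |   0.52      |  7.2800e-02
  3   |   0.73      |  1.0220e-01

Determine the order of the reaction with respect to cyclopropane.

first order (1)

Step 1: Compare trials to find order n where rate₂/rate₁ = ([cyclopropane]₂/[cyclopropane]₁)^n
Step 2: rate₂/rate₁ = 7.2800e-02/3.6400e-02 = 2
Step 3: [cyclopropane]₂/[cyclopropane]₁ = 0.52/0.26 = 2
Step 4: n = ln(2)/ln(2) = 1.00 ≈ 1
Step 5: The reaction is first order in cyclopropane.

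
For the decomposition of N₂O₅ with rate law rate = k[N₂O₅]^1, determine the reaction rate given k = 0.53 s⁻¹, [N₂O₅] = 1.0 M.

0.53 M/s

Step 1: Identify the rate law: rate = k[N₂O₅]^1
Step 2: Substitute values: rate = 0.53 × (1.0)^1
Step 3: Calculate: rate = 0.53 × 1 = 0.53 M/s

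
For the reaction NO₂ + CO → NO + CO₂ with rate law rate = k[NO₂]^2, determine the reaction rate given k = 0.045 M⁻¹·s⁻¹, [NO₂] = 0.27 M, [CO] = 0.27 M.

0.00328 M/s

Step 1: The rate law is rate = k[NO₂]^2
Step 2: Note that the rate does not depend on [CO] (zero order in CO).
Step 3: rate = 0.045 × (0.27)^2 = 0.0032805 M/s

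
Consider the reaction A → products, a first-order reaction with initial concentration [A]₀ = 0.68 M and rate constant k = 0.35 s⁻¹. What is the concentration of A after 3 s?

0.238 M

Step 1: For a first-order reaction: [A] = [A]₀ × e^(-kt)
Step 2: [A] = 0.68 × e^(-0.35 × 3)
Step 3: [A] = 0.68 × e^(-1.05)
Step 4: [A] = 0.68 × 0.349938 = 0.238 M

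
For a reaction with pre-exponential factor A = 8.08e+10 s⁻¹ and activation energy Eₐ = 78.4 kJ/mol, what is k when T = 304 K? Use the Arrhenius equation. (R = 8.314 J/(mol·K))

2.73e-03 s⁻¹

Step 1: Use the Arrhenius equation: k = A × exp(-Eₐ/RT)
Step 2: Convert Eₐ to J/mol: 78.4 kJ/mol = 78400 J/mol
Step 3: Calculate the exponent: -Eₐ/(RT) = -78400/(8.314 × 304) = -31.01933
Step 4: k = 8.08e+10 × exp(-31.01933)
Step 5: k = 8.08e+10 × 3.37657e-14 = 2.7283e-03 s⁻¹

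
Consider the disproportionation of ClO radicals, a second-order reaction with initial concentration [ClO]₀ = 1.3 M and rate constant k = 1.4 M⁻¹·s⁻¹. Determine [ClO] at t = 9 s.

0.0748 M

Step 1: For a second-order reaction: 1/[ClO] = 1/[ClO]₀ + kt
Step 2: 1/[ClO] = 1/1.3 + 1.4 × 9
Step 3: 1/[ClO] = 0.7692 + 12.6 = 13.37
Step 4: [ClO] = 1/13.37 = 0.0748 M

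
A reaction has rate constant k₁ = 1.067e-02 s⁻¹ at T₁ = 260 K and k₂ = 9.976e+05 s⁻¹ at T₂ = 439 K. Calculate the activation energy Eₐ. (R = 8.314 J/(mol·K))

97.3 kJ/mol

Step 1: Use the two-temperature Arrhenius form: ln(k₂/k₁) = -Eₐ/R × (1/T₂ - 1/T₁)
Step 2: ln(k₂/k₁) = ln(9.976e+05/1.067e-02) = ln(9.34958e+07) = 18.3534
Step 3: 1/T₂ - 1/T₁ = 1/439 - 1/260 = -1.568250e-03 K⁻¹
Step 4: Eₐ = -R × ln(k₂/k₁) / (1/T₂ - 1/T₁) = -8.314 × 18.3534 / -1.568250e-03
Step 5: Eₐ = 9.7300e+04 J/mol = 97.3 kJ/mol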